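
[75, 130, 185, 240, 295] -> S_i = 75 + 55*i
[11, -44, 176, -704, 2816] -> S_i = 11*-4^i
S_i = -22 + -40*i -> [-22, -62, -102, -142, -182]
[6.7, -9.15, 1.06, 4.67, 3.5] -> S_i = Random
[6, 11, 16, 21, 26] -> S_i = 6 + 5*i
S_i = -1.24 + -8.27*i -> [-1.24, -9.51, -17.78, -26.05, -34.32]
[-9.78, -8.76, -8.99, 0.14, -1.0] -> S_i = Random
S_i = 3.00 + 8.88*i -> [3.0, 11.88, 20.76, 29.64, 38.52]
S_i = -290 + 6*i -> [-290, -284, -278, -272, -266]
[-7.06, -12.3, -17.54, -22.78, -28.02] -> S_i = -7.06 + -5.24*i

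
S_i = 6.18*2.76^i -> [6.18, 17.06, 47.08, 129.93, 358.61]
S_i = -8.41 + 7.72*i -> [-8.41, -0.69, 7.03, 14.75, 22.47]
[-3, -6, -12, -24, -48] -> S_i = -3*2^i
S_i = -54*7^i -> [-54, -378, -2646, -18522, -129654]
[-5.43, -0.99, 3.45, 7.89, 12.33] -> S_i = -5.43 + 4.44*i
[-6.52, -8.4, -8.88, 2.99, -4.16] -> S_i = Random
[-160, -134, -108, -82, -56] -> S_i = -160 + 26*i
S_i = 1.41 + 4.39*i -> [1.41, 5.8, 10.19, 14.58, 18.97]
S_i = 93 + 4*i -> [93, 97, 101, 105, 109]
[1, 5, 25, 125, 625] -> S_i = 1*5^i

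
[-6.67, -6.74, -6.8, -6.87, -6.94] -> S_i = -6.67*1.01^i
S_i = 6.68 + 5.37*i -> [6.68, 12.05, 17.42, 22.79, 28.16]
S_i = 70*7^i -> [70, 490, 3430, 24010, 168070]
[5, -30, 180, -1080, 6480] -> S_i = 5*-6^i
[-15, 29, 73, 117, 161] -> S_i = -15 + 44*i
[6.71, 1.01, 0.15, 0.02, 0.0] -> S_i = 6.71*0.15^i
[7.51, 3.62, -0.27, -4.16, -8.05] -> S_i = 7.51 + -3.89*i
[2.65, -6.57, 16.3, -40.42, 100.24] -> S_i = 2.65*(-2.48)^i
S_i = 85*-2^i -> [85, -170, 340, -680, 1360]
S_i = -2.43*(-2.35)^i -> [-2.43, 5.71, -13.42, 31.54, -74.11]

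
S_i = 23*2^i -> [23, 46, 92, 184, 368]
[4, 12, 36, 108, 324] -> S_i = 4*3^i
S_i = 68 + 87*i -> [68, 155, 242, 329, 416]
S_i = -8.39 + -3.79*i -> [-8.39, -12.18, -15.97, -19.76, -23.55]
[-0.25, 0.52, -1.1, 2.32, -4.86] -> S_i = -0.25*(-2.10)^i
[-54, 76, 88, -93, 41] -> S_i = Random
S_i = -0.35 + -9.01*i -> [-0.35, -9.36, -18.37, -27.38, -36.39]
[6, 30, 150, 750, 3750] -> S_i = 6*5^i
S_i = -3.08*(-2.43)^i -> [-3.08, 7.48, -18.19, 44.19, -107.39]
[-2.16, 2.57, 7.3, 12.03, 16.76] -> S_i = -2.16 + 4.73*i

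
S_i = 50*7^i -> [50, 350, 2450, 17150, 120050]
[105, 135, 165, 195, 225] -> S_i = 105 + 30*i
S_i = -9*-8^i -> [-9, 72, -576, 4608, -36864]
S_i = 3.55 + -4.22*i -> [3.55, -0.67, -4.89, -9.11, -13.33]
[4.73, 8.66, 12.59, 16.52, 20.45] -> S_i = 4.73 + 3.93*i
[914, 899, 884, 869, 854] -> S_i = 914 + -15*i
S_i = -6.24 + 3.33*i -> [-6.24, -2.91, 0.42, 3.75, 7.08]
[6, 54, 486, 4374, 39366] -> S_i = 6*9^i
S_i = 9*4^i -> [9, 36, 144, 576, 2304]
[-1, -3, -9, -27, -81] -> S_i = -1*3^i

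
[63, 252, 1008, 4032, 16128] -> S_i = 63*4^i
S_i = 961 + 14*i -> [961, 975, 989, 1003, 1017]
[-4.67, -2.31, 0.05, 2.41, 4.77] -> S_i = -4.67 + 2.36*i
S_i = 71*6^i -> [71, 426, 2556, 15336, 92016]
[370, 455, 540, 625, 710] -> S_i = 370 + 85*i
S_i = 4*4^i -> [4, 16, 64, 256, 1024]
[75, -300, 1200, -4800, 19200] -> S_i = 75*-4^i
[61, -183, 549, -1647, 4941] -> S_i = 61*-3^i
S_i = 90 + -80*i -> [90, 10, -70, -150, -230]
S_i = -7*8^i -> [-7, -56, -448, -3584, -28672]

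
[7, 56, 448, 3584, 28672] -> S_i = 7*8^i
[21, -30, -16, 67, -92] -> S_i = Random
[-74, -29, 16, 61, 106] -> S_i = -74 + 45*i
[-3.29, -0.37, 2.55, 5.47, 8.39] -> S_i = -3.29 + 2.92*i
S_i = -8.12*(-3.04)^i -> [-8.12, 24.68, -75.04, 228.13, -693.51]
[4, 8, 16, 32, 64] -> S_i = 4*2^i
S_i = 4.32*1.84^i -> [4.32, 7.95, 14.63, 26.91, 49.52]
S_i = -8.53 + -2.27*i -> [-8.53, -10.8, -13.07, -15.34, -17.61]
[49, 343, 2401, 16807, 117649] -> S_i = 49*7^i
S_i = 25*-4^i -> [25, -100, 400, -1600, 6400]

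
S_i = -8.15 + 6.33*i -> [-8.15, -1.82, 4.51, 10.84, 17.17]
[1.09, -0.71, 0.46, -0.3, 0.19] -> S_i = 1.09*(-0.65)^i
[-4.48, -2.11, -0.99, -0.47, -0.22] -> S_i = -4.48*0.47^i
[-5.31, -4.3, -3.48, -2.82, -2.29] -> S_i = -5.31*0.81^i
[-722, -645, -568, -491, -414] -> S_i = -722 + 77*i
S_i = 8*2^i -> [8, 16, 32, 64, 128]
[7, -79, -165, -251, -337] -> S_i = 7 + -86*i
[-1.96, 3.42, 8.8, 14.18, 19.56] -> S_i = -1.96 + 5.38*i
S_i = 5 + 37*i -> [5, 42, 79, 116, 153]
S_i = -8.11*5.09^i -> [-8.11, -41.28, -210.11, -1069.48, -5443.67]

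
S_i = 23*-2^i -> [23, -46, 92, -184, 368]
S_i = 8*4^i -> [8, 32, 128, 512, 2048]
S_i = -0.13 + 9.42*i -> [-0.13, 9.29, 18.71, 28.13, 37.55]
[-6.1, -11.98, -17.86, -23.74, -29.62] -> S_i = -6.10 + -5.88*i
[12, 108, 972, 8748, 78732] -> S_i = 12*9^i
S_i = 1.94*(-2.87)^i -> [1.94, -5.57, 15.98, -45.86, 131.62]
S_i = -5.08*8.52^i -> [-5.08, -43.28, -368.76, -3141.83, -26768.38]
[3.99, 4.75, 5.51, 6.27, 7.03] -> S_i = 3.99 + 0.76*i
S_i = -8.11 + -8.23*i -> [-8.11, -16.34, -24.57, -32.8, -41.03]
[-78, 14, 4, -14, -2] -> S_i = Random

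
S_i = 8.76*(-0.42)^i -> [8.76, -3.68, 1.55, -0.65, 0.27]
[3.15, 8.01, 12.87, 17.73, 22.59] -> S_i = 3.15 + 4.86*i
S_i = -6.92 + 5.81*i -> [-6.92, -1.11, 4.7, 10.51, 16.32]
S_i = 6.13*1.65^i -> [6.13, 10.11, 16.69, 27.54, 45.44]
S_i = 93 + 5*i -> [93, 98, 103, 108, 113]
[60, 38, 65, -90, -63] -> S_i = Random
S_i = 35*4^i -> [35, 140, 560, 2240, 8960]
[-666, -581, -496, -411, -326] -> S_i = -666 + 85*i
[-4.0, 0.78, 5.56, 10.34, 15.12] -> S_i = -4.00 + 4.78*i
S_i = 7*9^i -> [7, 63, 567, 5103, 45927]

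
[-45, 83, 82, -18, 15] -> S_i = Random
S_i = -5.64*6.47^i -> [-5.64, -36.49, -236.1, -1527.54, -9883.17]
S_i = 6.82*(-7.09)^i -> [6.82, -48.35, 342.83, -2430.65, 17233.33]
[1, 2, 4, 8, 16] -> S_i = 1*2^i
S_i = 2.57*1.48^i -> [2.57, 3.8, 5.63, 8.33, 12.33]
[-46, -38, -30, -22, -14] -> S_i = -46 + 8*i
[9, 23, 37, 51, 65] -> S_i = 9 + 14*i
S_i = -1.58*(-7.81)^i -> [-1.58, 12.34, -96.37, 752.68, -5878.43]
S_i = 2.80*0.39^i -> [2.8, 1.09, 0.43, 0.17, 0.06]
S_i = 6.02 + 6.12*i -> [6.02, 12.14, 18.26, 24.38, 30.5]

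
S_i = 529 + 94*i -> [529, 623, 717, 811, 905]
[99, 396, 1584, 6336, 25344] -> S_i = 99*4^i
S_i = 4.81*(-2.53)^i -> [4.81, -12.17, 30.79, -77.89, 197.07]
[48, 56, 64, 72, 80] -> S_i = 48 + 8*i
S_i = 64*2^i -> [64, 128, 256, 512, 1024]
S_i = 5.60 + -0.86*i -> [5.6, 4.74, 3.88, 3.02, 2.16]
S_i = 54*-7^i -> [54, -378, 2646, -18522, 129654]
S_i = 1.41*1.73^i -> [1.41, 2.44, 4.22, 7.3, 12.63]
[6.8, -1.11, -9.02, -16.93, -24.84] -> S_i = 6.80 + -7.91*i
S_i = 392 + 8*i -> [392, 400, 408, 416, 424]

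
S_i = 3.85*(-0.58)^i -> [3.85, -2.23, 1.3, -0.75, 0.44]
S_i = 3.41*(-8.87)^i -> [3.41, -30.25, 268.29, -2379.72, 21108.09]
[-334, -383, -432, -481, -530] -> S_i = -334 + -49*i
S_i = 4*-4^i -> [4, -16, 64, -256, 1024]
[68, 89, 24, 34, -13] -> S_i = Random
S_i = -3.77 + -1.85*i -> [-3.77, -5.62, -7.47, -9.32, -11.17]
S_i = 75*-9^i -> [75, -675, 6075, -54675, 492075]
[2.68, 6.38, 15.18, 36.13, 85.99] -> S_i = 2.68*2.38^i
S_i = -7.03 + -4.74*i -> [-7.03, -11.77, -16.51, -21.25, -25.99]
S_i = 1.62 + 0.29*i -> [1.62, 1.91, 2.2, 2.49, 2.78]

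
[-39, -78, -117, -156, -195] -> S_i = -39 + -39*i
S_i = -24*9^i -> [-24, -216, -1944, -17496, -157464]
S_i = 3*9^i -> [3, 27, 243, 2187, 19683]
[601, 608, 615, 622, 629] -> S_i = 601 + 7*i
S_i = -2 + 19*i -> [-2, 17, 36, 55, 74]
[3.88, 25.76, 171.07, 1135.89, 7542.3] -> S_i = 3.88*6.64^i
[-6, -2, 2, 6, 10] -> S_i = -6 + 4*i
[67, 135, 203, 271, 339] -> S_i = 67 + 68*i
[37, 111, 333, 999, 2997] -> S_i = 37*3^i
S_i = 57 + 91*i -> [57, 148, 239, 330, 421]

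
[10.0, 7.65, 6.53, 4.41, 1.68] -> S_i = Random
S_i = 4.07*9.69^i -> [4.07, 39.44, 382.16, 3703.1, 35883.06]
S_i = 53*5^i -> [53, 265, 1325, 6625, 33125]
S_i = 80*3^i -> [80, 240, 720, 2160, 6480]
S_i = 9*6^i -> [9, 54, 324, 1944, 11664]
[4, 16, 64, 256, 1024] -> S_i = 4*4^i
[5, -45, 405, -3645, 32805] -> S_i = 5*-9^i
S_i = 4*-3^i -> [4, -12, 36, -108, 324]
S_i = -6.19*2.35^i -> [-6.19, -14.55, -34.18, -80.33, -188.78]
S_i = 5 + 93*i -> [5, 98, 191, 284, 377]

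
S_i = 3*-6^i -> [3, -18, 108, -648, 3888]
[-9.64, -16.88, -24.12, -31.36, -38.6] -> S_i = -9.64 + -7.24*i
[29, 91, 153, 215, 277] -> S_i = 29 + 62*i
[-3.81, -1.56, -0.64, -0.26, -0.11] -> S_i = -3.81*0.41^i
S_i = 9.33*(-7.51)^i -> [9.33, -70.07, 526.21, -3951.86, 29678.46]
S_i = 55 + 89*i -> [55, 144, 233, 322, 411]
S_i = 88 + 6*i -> [88, 94, 100, 106, 112]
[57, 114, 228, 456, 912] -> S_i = 57*2^i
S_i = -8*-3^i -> [-8, 24, -72, 216, -648]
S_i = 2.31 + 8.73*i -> [2.31, 11.04, 19.77, 28.5, 37.23]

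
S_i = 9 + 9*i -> [9, 18, 27, 36, 45]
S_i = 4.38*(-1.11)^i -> [4.38, -4.86, 5.4, -5.99, 6.65]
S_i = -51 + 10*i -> [-51, -41, -31, -21, -11]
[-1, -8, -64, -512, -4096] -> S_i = -1*8^i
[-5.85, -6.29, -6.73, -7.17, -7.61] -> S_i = -5.85 + -0.44*i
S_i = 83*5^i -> [83, 415, 2075, 10375, 51875]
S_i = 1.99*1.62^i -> [1.99, 3.22, 5.22, 8.46, 13.71]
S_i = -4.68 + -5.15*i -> [-4.68, -9.83, -14.98, -20.13, -25.28]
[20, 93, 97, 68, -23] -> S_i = Random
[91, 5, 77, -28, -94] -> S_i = Random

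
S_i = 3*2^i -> [3, 6, 12, 24, 48]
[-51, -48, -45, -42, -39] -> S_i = -51 + 3*i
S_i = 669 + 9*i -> [669, 678, 687, 696, 705]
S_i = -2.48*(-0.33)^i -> [-2.48, 0.82, -0.27, 0.09, -0.03]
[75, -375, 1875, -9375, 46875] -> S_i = 75*-5^i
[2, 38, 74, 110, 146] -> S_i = 2 + 36*i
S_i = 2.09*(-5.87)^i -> [2.09, -12.27, 72.01, -422.73, 2481.41]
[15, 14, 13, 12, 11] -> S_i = 15 + -1*i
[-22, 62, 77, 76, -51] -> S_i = Random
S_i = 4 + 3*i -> [4, 7, 10, 13, 16]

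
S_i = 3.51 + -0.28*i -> [3.51, 3.23, 2.95, 2.67, 2.39]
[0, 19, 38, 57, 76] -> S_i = 0 + 19*i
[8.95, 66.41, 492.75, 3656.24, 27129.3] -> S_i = 8.95*7.42^i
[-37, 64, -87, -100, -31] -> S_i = Random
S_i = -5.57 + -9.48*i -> [-5.57, -15.05, -24.53, -34.01, -43.49]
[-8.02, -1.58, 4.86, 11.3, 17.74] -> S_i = -8.02 + 6.44*i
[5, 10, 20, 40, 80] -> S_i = 5*2^i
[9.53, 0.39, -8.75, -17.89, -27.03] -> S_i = 9.53 + -9.14*i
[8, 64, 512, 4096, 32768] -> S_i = 8*8^i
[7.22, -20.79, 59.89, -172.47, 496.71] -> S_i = 7.22*(-2.88)^i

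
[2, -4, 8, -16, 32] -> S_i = 2*-2^i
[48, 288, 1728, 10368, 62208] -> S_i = 48*6^i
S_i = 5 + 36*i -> [5, 41, 77, 113, 149]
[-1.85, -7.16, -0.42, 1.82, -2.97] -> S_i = Random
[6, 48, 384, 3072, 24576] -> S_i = 6*8^i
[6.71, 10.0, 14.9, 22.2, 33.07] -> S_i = 6.71*1.49^i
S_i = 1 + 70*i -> [1, 71, 141, 211, 281]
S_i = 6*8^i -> [6, 48, 384, 3072, 24576]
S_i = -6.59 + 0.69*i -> [-6.59, -5.9, -5.21, -4.52, -3.83]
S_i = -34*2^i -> [-34, -68, -136, -272, -544]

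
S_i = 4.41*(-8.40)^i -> [4.41, -37.04, 311.17, -2613.82, 21956.13]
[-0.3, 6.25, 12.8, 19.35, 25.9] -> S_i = -0.30 + 6.55*i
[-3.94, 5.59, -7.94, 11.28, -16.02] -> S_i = -3.94*(-1.42)^i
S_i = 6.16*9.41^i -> [6.16, 57.97, 545.46, 5132.74, 48299.12]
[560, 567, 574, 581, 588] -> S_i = 560 + 7*i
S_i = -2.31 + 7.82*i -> [-2.31, 5.51, 13.33, 21.15, 28.97]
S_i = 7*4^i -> [7, 28, 112, 448, 1792]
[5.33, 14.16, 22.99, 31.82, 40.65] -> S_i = 5.33 + 8.83*i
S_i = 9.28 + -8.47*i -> [9.28, 0.81, -7.66, -16.13, -24.6]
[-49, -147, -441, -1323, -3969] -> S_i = -49*3^i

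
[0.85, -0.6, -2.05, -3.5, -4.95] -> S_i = 0.85 + -1.45*i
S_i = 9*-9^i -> [9, -81, 729, -6561, 59049]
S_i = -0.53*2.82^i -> [-0.53, -1.49, -4.21, -11.89, -33.52]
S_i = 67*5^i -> [67, 335, 1675, 8375, 41875]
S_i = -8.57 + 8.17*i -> [-8.57, -0.4, 7.77, 15.94, 24.11]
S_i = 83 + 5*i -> [83, 88, 93, 98, 103]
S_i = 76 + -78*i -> [76, -2, -80, -158, -236]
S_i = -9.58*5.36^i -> [-9.58, -51.35, -275.23, -1475.23, -7907.24]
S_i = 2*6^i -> [2, 12, 72, 432, 2592]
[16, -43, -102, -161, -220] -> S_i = 16 + -59*i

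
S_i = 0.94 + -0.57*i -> [0.94, 0.37, -0.2, -0.77, -1.34]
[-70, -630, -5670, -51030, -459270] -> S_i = -70*9^i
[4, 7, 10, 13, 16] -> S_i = 4 + 3*i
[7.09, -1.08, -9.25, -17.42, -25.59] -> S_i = 7.09 + -8.17*i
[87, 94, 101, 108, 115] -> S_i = 87 + 7*i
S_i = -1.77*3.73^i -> [-1.77, -6.6, -24.63, -91.85, -342.62]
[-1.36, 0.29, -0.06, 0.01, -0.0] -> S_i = -1.36*(-0.21)^i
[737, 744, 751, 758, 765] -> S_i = 737 + 7*i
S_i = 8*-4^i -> [8, -32, 128, -512, 2048]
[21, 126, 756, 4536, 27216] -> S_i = 21*6^i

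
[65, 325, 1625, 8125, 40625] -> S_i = 65*5^i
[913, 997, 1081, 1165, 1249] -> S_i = 913 + 84*i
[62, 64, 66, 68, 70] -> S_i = 62 + 2*i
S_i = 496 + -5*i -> [496, 491, 486, 481, 476]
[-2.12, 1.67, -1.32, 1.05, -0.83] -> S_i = -2.12*(-0.79)^i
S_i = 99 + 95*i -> [99, 194, 289, 384, 479]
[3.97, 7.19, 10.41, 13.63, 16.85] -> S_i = 3.97 + 3.22*i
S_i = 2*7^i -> [2, 14, 98, 686, 4802]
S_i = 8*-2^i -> [8, -16, 32, -64, 128]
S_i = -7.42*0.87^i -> [-7.42, -6.46, -5.62, -4.89, -4.25]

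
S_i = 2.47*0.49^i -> [2.47, 1.21, 0.59, 0.29, 0.14]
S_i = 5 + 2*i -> [5, 7, 9, 11, 13]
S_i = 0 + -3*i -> [0, -3, -6, -9, -12]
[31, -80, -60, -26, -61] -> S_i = Random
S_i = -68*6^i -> [-68, -408, -2448, -14688, -88128]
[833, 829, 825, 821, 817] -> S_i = 833 + -4*i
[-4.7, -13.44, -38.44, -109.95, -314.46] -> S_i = -4.70*2.86^i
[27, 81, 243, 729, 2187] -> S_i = 27*3^i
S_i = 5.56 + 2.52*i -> [5.56, 8.08, 10.6, 13.12, 15.64]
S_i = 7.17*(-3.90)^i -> [7.17, -27.96, 109.06, -425.32, 1658.74]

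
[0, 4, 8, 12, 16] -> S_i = 0 + 4*i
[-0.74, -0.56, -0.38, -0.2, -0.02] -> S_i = -0.74 + 0.18*i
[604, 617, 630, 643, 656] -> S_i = 604 + 13*i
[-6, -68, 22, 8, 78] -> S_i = Random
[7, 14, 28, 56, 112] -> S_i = 7*2^i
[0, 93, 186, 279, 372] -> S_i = 0 + 93*i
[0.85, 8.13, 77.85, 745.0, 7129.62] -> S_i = 0.85*9.57^i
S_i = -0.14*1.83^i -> [-0.14, -0.26, -0.47, -0.86, -1.57]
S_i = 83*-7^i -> [83, -581, 4067, -28469, 199283]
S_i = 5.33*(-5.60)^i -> [5.33, -29.85, 167.15, -936.03, 5241.79]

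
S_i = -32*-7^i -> [-32, 224, -1568, 10976, -76832]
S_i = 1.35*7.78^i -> [1.35, 10.5, 81.71, 635.73, 4945.98]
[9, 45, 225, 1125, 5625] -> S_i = 9*5^i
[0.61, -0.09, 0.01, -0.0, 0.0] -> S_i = 0.61*(-0.15)^i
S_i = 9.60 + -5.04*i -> [9.6, 4.56, -0.48, -5.52, -10.56]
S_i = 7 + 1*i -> [7, 8, 9, 10, 11]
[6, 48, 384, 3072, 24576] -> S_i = 6*8^i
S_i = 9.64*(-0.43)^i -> [9.64, -4.15, 1.78, -0.77, 0.33]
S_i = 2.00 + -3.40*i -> [2.0, -1.4, -4.8, -8.2, -11.6]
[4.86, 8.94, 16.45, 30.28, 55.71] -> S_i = 4.86*1.84^i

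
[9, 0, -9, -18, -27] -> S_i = 9 + -9*i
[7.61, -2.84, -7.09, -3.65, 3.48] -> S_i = Random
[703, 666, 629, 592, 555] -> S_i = 703 + -37*i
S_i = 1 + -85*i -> [1, -84, -169, -254, -339]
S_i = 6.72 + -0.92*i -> [6.72, 5.8, 4.88, 3.96, 3.04]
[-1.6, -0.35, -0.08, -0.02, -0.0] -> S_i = -1.60*0.22^i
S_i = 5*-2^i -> [5, -10, 20, -40, 80]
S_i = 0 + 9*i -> [0, 9, 18, 27, 36]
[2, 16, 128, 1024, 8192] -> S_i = 2*8^i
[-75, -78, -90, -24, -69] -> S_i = Random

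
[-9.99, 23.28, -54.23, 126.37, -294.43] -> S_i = -9.99*(-2.33)^i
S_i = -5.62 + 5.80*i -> [-5.62, 0.18, 5.98, 11.78, 17.58]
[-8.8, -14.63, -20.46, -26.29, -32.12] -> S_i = -8.80 + -5.83*i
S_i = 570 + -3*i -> [570, 567, 564, 561, 558]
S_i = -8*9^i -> [-8, -72, -648, -5832, -52488]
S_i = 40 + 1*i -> [40, 41, 42, 43, 44]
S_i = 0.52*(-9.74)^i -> [0.52, -5.06, 49.33, -480.49, 4679.93]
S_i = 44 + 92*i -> [44, 136, 228, 320, 412]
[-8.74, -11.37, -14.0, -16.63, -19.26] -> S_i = -8.74 + -2.63*i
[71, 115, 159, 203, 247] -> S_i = 71 + 44*i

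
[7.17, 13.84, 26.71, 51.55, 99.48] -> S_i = 7.17*1.93^i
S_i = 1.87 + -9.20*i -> [1.87, -7.33, -16.53, -25.73, -34.93]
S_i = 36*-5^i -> [36, -180, 900, -4500, 22500]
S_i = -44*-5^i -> [-44, 220, -1100, 5500, -27500]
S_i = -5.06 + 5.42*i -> [-5.06, 0.36, 5.78, 11.2, 16.62]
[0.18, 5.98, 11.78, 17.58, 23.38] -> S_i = 0.18 + 5.80*i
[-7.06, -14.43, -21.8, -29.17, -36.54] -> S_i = -7.06 + -7.37*i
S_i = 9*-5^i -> [9, -45, 225, -1125, 5625]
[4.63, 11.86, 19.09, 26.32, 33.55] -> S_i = 4.63 + 7.23*i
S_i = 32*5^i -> [32, 160, 800, 4000, 20000]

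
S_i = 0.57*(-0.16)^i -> [0.57, -0.09, 0.01, -0.0, 0.0]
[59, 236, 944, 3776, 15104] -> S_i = 59*4^i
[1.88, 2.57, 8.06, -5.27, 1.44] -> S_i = Random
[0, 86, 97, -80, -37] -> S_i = Random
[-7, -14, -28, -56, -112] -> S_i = -7*2^i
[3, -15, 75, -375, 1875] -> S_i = 3*-5^i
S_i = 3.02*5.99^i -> [3.02, 18.09, 108.36, 649.06, 3887.89]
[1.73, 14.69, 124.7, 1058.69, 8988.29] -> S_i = 1.73*8.49^i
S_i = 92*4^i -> [92, 368, 1472, 5888, 23552]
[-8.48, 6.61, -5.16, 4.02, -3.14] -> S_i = -8.48*(-0.78)^i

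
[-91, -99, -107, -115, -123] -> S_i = -91 + -8*i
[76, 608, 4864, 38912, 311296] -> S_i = 76*8^i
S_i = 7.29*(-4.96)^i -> [7.29, -36.16, 179.35, -889.55, 4412.19]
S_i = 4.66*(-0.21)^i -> [4.66, -0.98, 0.21, -0.04, 0.01]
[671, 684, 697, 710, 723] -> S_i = 671 + 13*i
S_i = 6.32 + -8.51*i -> [6.32, -2.19, -10.7, -19.21, -27.72]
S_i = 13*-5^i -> [13, -65, 325, -1625, 8125]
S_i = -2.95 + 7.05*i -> [-2.95, 4.1, 11.15, 18.2, 25.25]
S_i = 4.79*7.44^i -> [4.79, 35.64, 265.14, 1972.67, 14676.66]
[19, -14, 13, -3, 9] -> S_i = Random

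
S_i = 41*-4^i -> [41, -164, 656, -2624, 10496]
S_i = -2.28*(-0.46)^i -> [-2.28, 1.05, -0.48, 0.22, -0.1]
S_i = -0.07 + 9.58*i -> [-0.07, 9.51, 19.09, 28.67, 38.25]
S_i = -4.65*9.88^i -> [-4.65, -45.94, -453.91, -4484.6, -44307.86]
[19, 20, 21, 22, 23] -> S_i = 19 + 1*i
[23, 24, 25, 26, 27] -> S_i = 23 + 1*i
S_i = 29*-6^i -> [29, -174, 1044, -6264, 37584]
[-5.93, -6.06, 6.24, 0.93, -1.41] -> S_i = Random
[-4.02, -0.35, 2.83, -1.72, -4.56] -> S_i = Random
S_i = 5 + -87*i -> [5, -82, -169, -256, -343]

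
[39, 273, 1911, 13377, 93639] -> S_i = 39*7^i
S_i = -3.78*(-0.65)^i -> [-3.78, 2.46, -1.6, 1.04, -0.67]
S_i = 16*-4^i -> [16, -64, 256, -1024, 4096]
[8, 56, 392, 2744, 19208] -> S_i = 8*7^i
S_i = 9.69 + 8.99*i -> [9.69, 18.68, 27.67, 36.66, 45.65]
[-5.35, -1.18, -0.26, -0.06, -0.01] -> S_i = -5.35*0.22^i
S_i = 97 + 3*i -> [97, 100, 103, 106, 109]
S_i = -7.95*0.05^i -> [-7.95, -0.4, -0.02, -0.0, -0.0]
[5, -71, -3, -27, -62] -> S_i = Random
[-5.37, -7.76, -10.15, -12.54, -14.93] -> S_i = -5.37 + -2.39*i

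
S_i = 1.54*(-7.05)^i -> [1.54, -10.86, 76.54, -539.62, 3804.32]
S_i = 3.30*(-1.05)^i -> [3.3, -3.46, 3.64, -3.82, 4.01]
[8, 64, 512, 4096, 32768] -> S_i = 8*8^i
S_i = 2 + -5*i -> [2, -3, -8, -13, -18]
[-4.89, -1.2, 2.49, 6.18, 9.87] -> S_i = -4.89 + 3.69*i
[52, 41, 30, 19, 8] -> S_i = 52 + -11*i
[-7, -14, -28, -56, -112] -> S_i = -7*2^i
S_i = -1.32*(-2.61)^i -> [-1.32, 3.45, -8.99, 23.47, -61.25]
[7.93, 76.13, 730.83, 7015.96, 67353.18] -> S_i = 7.93*9.60^i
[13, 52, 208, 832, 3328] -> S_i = 13*4^i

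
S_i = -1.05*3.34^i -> [-1.05, -3.51, -11.71, -39.12, -130.67]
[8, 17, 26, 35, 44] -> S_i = 8 + 9*i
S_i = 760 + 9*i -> [760, 769, 778, 787, 796]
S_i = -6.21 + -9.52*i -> [-6.21, -15.73, -25.25, -34.77, -44.29]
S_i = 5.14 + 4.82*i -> [5.14, 9.96, 14.78, 19.6, 24.42]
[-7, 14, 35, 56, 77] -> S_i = -7 + 21*i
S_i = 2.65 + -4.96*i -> [2.65, -2.31, -7.27, -12.23, -17.19]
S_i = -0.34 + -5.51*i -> [-0.34, -5.85, -11.36, -16.87, -22.38]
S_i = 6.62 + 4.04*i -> [6.62, 10.66, 14.7, 18.74, 22.78]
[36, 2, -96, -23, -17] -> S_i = Random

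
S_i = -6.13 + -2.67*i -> [-6.13, -8.8, -11.47, -14.14, -16.81]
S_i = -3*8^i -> [-3, -24, -192, -1536, -12288]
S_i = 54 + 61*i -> [54, 115, 176, 237, 298]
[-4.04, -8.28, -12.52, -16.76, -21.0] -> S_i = -4.04 + -4.24*i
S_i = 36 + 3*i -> [36, 39, 42, 45, 48]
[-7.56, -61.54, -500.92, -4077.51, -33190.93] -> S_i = -7.56*8.14^i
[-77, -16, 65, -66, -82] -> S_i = Random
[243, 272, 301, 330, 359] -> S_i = 243 + 29*i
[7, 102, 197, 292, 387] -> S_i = 7 + 95*i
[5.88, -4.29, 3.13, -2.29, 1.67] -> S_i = 5.88*(-0.73)^i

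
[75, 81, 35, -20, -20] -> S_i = Random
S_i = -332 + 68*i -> [-332, -264, -196, -128, -60]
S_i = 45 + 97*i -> [45, 142, 239, 336, 433]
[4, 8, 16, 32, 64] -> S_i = 4*2^i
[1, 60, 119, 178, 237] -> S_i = 1 + 59*i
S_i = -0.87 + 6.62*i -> [-0.87, 5.75, 12.37, 18.99, 25.61]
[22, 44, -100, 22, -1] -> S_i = Random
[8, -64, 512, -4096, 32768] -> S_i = 8*-8^i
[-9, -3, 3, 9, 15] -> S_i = -9 + 6*i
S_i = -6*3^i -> [-6, -18, -54, -162, -486]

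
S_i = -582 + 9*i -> [-582, -573, -564, -555, -546]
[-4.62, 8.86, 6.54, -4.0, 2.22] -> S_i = Random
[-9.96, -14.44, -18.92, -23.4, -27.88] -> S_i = -9.96 + -4.48*i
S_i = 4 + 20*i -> [4, 24, 44, 64, 84]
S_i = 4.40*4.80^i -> [4.4, 21.12, 101.38, 486.6, 2335.7]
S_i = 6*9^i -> [6, 54, 486, 4374, 39366]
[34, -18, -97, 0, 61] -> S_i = Random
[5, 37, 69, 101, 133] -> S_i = 5 + 32*i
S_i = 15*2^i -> [15, 30, 60, 120, 240]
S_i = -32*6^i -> [-32, -192, -1152, -6912, -41472]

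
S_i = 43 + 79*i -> [43, 122, 201, 280, 359]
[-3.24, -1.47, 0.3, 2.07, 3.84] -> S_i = -3.24 + 1.77*i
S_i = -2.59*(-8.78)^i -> [-2.59, 22.74, -199.66, 1753.01, -15391.39]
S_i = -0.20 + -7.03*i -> [-0.2, -7.23, -14.26, -21.29, -28.32]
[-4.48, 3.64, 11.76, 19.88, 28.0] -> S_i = -4.48 + 8.12*i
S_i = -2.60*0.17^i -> [-2.6, -0.44, -0.08, -0.01, -0.0]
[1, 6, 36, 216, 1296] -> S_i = 1*6^i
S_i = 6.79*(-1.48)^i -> [6.79, -10.05, 14.87, -22.01, 32.58]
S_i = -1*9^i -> [-1, -9, -81, -729, -6561]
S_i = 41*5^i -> [41, 205, 1025, 5125, 25625]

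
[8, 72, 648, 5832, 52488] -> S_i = 8*9^i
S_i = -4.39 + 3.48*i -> [-4.39, -0.91, 2.57, 6.05, 9.53]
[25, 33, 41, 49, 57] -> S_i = 25 + 8*i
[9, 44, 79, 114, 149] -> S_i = 9 + 35*i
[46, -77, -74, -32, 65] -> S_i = Random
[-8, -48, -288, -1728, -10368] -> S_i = -8*6^i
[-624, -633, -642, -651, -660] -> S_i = -624 + -9*i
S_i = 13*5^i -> [13, 65, 325, 1625, 8125]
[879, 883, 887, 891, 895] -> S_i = 879 + 4*i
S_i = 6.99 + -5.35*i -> [6.99, 1.64, -3.71, -9.06, -14.41]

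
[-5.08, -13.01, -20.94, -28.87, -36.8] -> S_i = -5.08 + -7.93*i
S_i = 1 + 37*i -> [1, 38, 75, 112, 149]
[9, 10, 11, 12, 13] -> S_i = 9 + 1*i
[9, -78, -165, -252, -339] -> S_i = 9 + -87*i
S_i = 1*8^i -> [1, 8, 64, 512, 4096]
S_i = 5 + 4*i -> [5, 9, 13, 17, 21]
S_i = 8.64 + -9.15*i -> [8.64, -0.51, -9.66, -18.81, -27.96]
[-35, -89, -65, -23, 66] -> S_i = Random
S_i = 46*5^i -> [46, 230, 1150, 5750, 28750]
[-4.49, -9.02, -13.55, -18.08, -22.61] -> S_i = -4.49 + -4.53*i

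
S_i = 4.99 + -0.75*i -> [4.99, 4.24, 3.49, 2.74, 1.99]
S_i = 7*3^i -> [7, 21, 63, 189, 567]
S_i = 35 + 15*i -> [35, 50, 65, 80, 95]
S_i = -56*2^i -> [-56, -112, -224, -448, -896]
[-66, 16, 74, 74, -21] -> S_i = Random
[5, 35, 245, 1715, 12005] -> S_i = 5*7^i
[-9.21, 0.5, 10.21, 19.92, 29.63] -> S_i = -9.21 + 9.71*i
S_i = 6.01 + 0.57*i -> [6.01, 6.58, 7.15, 7.72, 8.29]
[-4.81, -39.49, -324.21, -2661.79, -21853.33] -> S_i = -4.81*8.21^i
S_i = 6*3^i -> [6, 18, 54, 162, 486]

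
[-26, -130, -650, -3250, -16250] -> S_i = -26*5^i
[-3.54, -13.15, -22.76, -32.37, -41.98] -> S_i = -3.54 + -9.61*i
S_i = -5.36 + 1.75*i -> [-5.36, -3.61, -1.86, -0.11, 1.64]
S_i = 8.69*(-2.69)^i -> [8.69, -23.38, 62.88, -169.15, 455.02]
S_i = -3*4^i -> [-3, -12, -48, -192, -768]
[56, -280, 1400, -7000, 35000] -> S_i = 56*-5^i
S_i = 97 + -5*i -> [97, 92, 87, 82, 77]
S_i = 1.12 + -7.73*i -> [1.12, -6.61, -14.34, -22.07, -29.8]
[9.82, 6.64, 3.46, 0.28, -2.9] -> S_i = 9.82 + -3.18*i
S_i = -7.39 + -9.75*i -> [-7.39, -17.14, -26.89, -36.64, -46.39]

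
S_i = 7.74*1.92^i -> [7.74, 14.86, 28.53, 54.78, 105.18]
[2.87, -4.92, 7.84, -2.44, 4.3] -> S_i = Random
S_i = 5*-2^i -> [5, -10, 20, -40, 80]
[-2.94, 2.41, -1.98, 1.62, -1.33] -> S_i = -2.94*(-0.82)^i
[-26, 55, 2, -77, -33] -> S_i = Random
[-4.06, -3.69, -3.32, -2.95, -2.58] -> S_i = -4.06 + 0.37*i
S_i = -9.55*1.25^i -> [-9.55, -11.94, -14.92, -18.65, -23.32]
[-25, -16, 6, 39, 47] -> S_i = Random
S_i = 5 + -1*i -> [5, 4, 3, 2, 1]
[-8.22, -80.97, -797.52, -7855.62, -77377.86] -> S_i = -8.22*9.85^i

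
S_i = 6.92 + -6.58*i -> [6.92, 0.34, -6.24, -12.82, -19.4]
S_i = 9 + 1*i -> [9, 10, 11, 12, 13]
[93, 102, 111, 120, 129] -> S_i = 93 + 9*i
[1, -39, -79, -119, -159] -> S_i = 1 + -40*i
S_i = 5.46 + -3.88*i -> [5.46, 1.58, -2.3, -6.18, -10.06]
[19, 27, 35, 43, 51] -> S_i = 19 + 8*i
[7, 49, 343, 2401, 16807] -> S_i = 7*7^i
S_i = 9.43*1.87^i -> [9.43, 17.63, 32.98, 61.66, 115.31]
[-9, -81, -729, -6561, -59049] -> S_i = -9*9^i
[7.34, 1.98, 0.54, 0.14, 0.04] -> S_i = 7.34*0.27^i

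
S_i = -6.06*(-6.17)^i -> [-6.06, 37.39, -230.7, 1423.4, -8782.4]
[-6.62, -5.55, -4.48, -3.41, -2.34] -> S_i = -6.62 + 1.07*i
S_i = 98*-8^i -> [98, -784, 6272, -50176, 401408]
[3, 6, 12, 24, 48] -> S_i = 3*2^i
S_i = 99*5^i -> [99, 495, 2475, 12375, 61875]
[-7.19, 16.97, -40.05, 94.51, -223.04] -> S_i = -7.19*(-2.36)^i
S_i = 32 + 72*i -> [32, 104, 176, 248, 320]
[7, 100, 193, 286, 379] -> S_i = 7 + 93*i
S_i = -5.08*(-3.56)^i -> [-5.08, 18.08, -64.38, 229.2, -815.95]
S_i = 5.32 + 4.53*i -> [5.32, 9.85, 14.38, 18.91, 23.44]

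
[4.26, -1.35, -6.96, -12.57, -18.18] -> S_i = 4.26 + -5.61*i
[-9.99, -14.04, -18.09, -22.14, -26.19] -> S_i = -9.99 + -4.05*i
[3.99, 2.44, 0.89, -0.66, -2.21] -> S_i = 3.99 + -1.55*i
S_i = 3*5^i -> [3, 15, 75, 375, 1875]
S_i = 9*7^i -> [9, 63, 441, 3087, 21609]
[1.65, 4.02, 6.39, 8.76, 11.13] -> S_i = 1.65 + 2.37*i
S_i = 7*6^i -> [7, 42, 252, 1512, 9072]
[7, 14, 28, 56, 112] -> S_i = 7*2^i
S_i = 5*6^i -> [5, 30, 180, 1080, 6480]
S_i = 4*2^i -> [4, 8, 16, 32, 64]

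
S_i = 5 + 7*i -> [5, 12, 19, 26, 33]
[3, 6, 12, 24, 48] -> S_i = 3*2^i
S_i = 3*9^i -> [3, 27, 243, 2187, 19683]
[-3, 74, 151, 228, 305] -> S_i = -3 + 77*i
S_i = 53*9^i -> [53, 477, 4293, 38637, 347733]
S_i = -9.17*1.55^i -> [-9.17, -14.21, -22.03, -34.15, -52.93]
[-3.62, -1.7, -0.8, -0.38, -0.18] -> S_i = -3.62*0.47^i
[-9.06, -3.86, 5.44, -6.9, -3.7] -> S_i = Random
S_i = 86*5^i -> [86, 430, 2150, 10750, 53750]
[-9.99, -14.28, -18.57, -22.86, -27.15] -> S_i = -9.99 + -4.29*i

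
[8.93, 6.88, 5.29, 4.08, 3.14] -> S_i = 8.93*0.77^i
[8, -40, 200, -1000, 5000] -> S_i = 8*-5^i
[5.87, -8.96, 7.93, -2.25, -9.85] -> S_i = Random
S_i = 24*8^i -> [24, 192, 1536, 12288, 98304]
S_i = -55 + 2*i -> [-55, -53, -51, -49, -47]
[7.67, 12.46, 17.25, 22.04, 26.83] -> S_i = 7.67 + 4.79*i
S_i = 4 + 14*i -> [4, 18, 32, 46, 60]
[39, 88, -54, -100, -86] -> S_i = Random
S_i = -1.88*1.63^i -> [-1.88, -3.06, -4.99, -8.14, -13.27]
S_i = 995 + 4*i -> [995, 999, 1003, 1007, 1011]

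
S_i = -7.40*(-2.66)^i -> [-7.4, 19.68, -52.36, 139.28, -370.47]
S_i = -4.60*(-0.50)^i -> [-4.6, 2.3, -1.15, 0.57, -0.29]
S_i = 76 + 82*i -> [76, 158, 240, 322, 404]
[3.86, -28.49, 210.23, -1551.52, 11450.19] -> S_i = 3.86*(-7.38)^i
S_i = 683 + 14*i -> [683, 697, 711, 725, 739]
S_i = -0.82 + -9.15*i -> [-0.82, -9.97, -19.12, -28.27, -37.42]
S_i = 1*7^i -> [1, 7, 49, 343, 2401]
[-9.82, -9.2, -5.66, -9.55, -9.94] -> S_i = Random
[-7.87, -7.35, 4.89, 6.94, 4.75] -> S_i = Random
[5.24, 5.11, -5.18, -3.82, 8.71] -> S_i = Random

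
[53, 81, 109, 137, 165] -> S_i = 53 + 28*i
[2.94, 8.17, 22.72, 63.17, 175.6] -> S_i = 2.94*2.78^i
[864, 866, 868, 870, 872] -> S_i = 864 + 2*i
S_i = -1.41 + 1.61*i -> [-1.41, 0.2, 1.81, 3.42, 5.03]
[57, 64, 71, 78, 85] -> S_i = 57 + 7*i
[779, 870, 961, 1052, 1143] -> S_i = 779 + 91*i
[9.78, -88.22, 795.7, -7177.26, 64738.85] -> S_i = 9.78*(-9.02)^i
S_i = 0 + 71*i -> [0, 71, 142, 213, 284]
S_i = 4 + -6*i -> [4, -2, -8, -14, -20]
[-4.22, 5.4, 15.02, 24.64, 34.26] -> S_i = -4.22 + 9.62*i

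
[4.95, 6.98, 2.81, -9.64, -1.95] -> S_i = Random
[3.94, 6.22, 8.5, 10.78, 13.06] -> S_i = 3.94 + 2.28*i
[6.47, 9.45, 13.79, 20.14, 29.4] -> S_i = 6.47*1.46^i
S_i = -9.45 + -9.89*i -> [-9.45, -19.34, -29.23, -39.12, -49.01]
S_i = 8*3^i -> [8, 24, 72, 216, 648]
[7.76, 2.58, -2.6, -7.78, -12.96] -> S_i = 7.76 + -5.18*i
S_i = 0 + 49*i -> [0, 49, 98, 147, 196]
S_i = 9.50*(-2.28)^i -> [9.5, -21.66, 49.38, -112.6, 256.72]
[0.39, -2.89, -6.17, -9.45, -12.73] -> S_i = 0.39 + -3.28*i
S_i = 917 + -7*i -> [917, 910, 903, 896, 889]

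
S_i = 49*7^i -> [49, 343, 2401, 16807, 117649]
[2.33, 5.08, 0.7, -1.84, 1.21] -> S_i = Random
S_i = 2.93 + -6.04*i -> [2.93, -3.11, -9.15, -15.19, -21.23]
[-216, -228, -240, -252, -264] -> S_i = -216 + -12*i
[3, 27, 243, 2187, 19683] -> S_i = 3*9^i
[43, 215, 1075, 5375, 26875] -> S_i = 43*5^i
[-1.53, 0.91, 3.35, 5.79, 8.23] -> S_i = -1.53 + 2.44*i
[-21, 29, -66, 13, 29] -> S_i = Random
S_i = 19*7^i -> [19, 133, 931, 6517, 45619]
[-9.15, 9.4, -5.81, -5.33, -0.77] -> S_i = Random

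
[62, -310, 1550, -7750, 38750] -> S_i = 62*-5^i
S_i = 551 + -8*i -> [551, 543, 535, 527, 519]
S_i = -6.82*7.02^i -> [-6.82, -47.88, -336.09, -2359.37, -16562.76]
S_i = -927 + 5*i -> [-927, -922, -917, -912, -907]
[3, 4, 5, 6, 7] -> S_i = 3 + 1*i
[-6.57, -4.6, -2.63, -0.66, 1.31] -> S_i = -6.57 + 1.97*i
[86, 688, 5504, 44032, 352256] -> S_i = 86*8^i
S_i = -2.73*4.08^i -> [-2.73, -11.14, -45.44, -185.41, -756.49]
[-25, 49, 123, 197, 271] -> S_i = -25 + 74*i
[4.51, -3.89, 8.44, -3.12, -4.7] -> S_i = Random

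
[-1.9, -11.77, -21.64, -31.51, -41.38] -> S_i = -1.90 + -9.87*i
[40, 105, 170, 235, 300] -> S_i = 40 + 65*i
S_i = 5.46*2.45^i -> [5.46, 13.38, 32.77, 80.3, 196.72]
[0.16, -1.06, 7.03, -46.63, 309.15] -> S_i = 0.16*(-6.63)^i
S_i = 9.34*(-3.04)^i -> [9.34, -28.39, 86.32, -262.4, 797.7]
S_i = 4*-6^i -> [4, -24, 144, -864, 5184]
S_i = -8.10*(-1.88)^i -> [-8.1, 15.23, -28.63, 53.82, -101.19]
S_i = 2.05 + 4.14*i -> [2.05, 6.19, 10.33, 14.47, 18.61]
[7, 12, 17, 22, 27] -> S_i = 7 + 5*i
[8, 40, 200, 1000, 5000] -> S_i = 8*5^i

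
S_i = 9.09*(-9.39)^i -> [9.09, -85.36, 801.48, -7525.94, 70668.56]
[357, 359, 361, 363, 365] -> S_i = 357 + 2*i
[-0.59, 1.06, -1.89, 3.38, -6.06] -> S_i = -0.59*(-1.79)^i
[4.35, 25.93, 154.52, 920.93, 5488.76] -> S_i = 4.35*5.96^i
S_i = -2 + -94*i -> [-2, -96, -190, -284, -378]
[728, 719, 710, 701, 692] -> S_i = 728 + -9*i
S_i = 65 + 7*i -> [65, 72, 79, 86, 93]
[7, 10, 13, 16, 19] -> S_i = 7 + 3*i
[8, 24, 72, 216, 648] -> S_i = 8*3^i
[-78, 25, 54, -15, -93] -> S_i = Random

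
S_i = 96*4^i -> [96, 384, 1536, 6144, 24576]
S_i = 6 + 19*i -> [6, 25, 44, 63, 82]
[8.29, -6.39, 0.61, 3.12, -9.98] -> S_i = Random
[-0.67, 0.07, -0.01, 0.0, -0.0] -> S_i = -0.67*(-0.10)^i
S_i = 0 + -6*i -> [0, -6, -12, -18, -24]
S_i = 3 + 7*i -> [3, 10, 17, 24, 31]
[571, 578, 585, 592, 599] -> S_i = 571 + 7*i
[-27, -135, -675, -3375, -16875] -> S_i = -27*5^i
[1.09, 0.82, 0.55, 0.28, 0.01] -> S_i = 1.09 + -0.27*i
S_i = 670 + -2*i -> [670, 668, 666, 664, 662]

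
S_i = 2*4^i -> [2, 8, 32, 128, 512]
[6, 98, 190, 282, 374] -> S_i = 6 + 92*i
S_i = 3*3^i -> [3, 9, 27, 81, 243]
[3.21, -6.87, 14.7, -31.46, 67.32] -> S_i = 3.21*(-2.14)^i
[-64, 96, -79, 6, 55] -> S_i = Random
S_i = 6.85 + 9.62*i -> [6.85, 16.47, 26.09, 35.71, 45.33]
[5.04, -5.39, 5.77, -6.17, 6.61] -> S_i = 5.04*(-1.07)^i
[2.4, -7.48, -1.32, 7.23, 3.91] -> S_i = Random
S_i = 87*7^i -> [87, 609, 4263, 29841, 208887]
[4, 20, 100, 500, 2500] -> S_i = 4*5^i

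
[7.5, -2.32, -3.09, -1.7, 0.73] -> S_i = Random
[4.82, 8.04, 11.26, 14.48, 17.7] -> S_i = 4.82 + 3.22*i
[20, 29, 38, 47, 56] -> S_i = 20 + 9*i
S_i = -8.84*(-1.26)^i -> [-8.84, 11.14, -14.03, 17.68, -22.28]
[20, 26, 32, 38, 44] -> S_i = 20 + 6*i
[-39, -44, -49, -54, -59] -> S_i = -39 + -5*i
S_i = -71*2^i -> [-71, -142, -284, -568, -1136]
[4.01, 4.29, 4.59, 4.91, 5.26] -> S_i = 4.01*1.07^i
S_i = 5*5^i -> [5, 25, 125, 625, 3125]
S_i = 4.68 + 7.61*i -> [4.68, 12.29, 19.9, 27.51, 35.12]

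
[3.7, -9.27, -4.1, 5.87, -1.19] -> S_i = Random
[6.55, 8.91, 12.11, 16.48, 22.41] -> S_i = 6.55*1.36^i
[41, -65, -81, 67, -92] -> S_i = Random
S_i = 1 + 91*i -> [1, 92, 183, 274, 365]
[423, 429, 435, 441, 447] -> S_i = 423 + 6*i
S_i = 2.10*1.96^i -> [2.1, 4.12, 8.07, 15.81, 30.99]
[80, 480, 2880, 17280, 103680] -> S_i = 80*6^i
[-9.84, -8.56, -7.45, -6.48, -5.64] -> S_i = -9.84*0.87^i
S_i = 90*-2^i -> [90, -180, 360, -720, 1440]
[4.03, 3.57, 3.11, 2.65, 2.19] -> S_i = 4.03 + -0.46*i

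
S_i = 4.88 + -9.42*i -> [4.88, -4.54, -13.96, -23.38, -32.8]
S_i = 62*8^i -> [62, 496, 3968, 31744, 253952]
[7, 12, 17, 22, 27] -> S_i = 7 + 5*i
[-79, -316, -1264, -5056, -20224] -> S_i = -79*4^i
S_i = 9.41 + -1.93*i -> [9.41, 7.48, 5.55, 3.62, 1.69]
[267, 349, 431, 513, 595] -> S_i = 267 + 82*i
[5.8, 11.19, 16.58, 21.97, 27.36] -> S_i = 5.80 + 5.39*i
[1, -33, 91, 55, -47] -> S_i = Random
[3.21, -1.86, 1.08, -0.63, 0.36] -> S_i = 3.21*(-0.58)^i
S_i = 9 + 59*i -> [9, 68, 127, 186, 245]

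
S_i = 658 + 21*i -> [658, 679, 700, 721, 742]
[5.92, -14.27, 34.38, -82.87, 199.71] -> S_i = 5.92*(-2.41)^i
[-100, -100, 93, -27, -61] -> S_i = Random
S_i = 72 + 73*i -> [72, 145, 218, 291, 364]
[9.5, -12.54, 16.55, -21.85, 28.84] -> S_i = 9.50*(-1.32)^i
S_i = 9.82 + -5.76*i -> [9.82, 4.06, -1.7, -7.46, -13.22]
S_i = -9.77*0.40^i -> [-9.77, -3.91, -1.56, -0.63, -0.25]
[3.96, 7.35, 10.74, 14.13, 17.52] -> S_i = 3.96 + 3.39*i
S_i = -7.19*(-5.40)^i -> [-7.19, 38.83, -209.66, 1132.17, -6113.7]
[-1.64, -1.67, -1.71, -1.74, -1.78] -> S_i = -1.64*1.02^i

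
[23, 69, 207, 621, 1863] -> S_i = 23*3^i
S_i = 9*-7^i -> [9, -63, 441, -3087, 21609]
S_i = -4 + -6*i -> [-4, -10, -16, -22, -28]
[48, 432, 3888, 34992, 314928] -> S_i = 48*9^i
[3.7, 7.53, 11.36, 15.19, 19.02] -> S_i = 3.70 + 3.83*i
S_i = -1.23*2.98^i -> [-1.23, -3.67, -10.92, -32.55, -97.0]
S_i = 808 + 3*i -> [808, 811, 814, 817, 820]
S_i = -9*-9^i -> [-9, 81, -729, 6561, -59049]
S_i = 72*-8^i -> [72, -576, 4608, -36864, 294912]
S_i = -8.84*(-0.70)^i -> [-8.84, 6.19, -4.33, 3.03, -2.12]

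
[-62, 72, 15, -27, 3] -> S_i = Random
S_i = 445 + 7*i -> [445, 452, 459, 466, 473]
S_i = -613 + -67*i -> [-613, -680, -747, -814, -881]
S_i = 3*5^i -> [3, 15, 75, 375, 1875]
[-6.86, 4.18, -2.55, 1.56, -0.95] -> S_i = -6.86*(-0.61)^i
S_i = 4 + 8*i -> [4, 12, 20, 28, 36]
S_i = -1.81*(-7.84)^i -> [-1.81, 14.19, -111.25, 872.22, -6838.22]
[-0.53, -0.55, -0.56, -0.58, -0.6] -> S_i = -0.53*1.03^i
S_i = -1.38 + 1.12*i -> [-1.38, -0.26, 0.86, 1.98, 3.1]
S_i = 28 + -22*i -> [28, 6, -16, -38, -60]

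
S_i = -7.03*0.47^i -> [-7.03, -3.3, -1.55, -0.73, -0.34]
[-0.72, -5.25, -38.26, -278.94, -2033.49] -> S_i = -0.72*7.29^i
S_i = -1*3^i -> [-1, -3, -9, -27, -81]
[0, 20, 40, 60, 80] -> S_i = 0 + 20*i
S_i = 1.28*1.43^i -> [1.28, 1.83, 2.62, 3.74, 5.35]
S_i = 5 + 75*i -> [5, 80, 155, 230, 305]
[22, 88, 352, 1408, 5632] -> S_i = 22*4^i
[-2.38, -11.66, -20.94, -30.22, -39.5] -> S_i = -2.38 + -9.28*i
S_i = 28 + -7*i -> [28, 21, 14, 7, 0]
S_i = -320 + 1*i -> [-320, -319, -318, -317, -316]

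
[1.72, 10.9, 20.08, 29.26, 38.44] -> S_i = 1.72 + 9.18*i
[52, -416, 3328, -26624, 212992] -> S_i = 52*-8^i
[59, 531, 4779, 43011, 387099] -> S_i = 59*9^i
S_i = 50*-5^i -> [50, -250, 1250, -6250, 31250]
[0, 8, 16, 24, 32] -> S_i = 0 + 8*i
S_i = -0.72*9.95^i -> [-0.72, -7.16, -71.28, -709.25, -7057.08]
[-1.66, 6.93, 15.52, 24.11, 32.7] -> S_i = -1.66 + 8.59*i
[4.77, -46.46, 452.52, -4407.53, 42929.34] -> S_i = 4.77*(-9.74)^i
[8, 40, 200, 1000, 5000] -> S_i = 8*5^i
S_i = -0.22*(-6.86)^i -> [-0.22, 1.51, -10.35, 71.02, -487.21]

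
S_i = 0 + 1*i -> [0, 1, 2, 3, 4]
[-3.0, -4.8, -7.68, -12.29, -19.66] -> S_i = -3.00*1.60^i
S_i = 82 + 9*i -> [82, 91, 100, 109, 118]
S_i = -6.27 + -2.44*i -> [-6.27, -8.71, -11.15, -13.59, -16.03]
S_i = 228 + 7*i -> [228, 235, 242, 249, 256]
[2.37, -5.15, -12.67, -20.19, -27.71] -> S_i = 2.37 + -7.52*i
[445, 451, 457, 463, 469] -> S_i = 445 + 6*i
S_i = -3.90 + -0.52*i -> [-3.9, -4.42, -4.94, -5.46, -5.98]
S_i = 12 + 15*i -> [12, 27, 42, 57, 72]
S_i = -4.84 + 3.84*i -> [-4.84, -1.0, 2.84, 6.68, 10.52]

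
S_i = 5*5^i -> [5, 25, 125, 625, 3125]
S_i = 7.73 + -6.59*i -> [7.73, 1.14, -5.45, -12.04, -18.63]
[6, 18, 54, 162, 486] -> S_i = 6*3^i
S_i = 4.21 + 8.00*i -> [4.21, 12.21, 20.21, 28.21, 36.21]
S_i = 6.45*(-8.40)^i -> [6.45, -54.18, 455.11, -3822.94, 32112.7]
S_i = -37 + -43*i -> [-37, -80, -123, -166, -209]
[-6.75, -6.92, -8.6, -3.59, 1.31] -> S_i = Random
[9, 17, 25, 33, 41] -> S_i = 9 + 8*i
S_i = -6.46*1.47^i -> [-6.46, -9.5, -13.96, -20.52, -30.16]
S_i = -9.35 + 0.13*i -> [-9.35, -9.22, -9.09, -8.96, -8.83]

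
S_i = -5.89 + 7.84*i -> [-5.89, 1.95, 9.79, 17.63, 25.47]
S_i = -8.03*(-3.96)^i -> [-8.03, 31.8, -125.92, 498.66, -1974.68]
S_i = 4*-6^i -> [4, -24, 144, -864, 5184]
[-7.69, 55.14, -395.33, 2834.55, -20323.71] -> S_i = -7.69*(-7.17)^i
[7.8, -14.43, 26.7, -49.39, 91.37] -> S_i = 7.80*(-1.85)^i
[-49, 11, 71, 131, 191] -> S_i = -49 + 60*i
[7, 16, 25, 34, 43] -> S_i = 7 + 9*i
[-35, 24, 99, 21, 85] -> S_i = Random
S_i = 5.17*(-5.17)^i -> [5.17, -26.73, 138.19, -714.43, 3693.62]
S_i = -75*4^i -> [-75, -300, -1200, -4800, -19200]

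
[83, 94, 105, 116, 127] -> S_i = 83 + 11*i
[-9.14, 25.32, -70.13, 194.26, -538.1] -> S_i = -9.14*(-2.77)^i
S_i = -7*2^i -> [-7, -14, -28, -56, -112]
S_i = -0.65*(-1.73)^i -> [-0.65, 1.12, -1.95, 3.37, -5.82]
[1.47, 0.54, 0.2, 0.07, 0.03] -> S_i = 1.47*0.37^i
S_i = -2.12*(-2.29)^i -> [-2.12, 4.85, -11.12, 25.46, -58.3]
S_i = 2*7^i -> [2, 14, 98, 686, 4802]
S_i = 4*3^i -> [4, 12, 36, 108, 324]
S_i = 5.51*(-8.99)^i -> [5.51, -49.53, 445.32, -4003.42, 35990.71]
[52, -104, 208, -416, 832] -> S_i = 52*-2^i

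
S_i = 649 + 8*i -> [649, 657, 665, 673, 681]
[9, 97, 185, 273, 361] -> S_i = 9 + 88*i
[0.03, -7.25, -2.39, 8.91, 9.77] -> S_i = Random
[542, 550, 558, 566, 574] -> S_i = 542 + 8*i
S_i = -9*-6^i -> [-9, 54, -324, 1944, -11664]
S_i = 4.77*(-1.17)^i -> [4.77, -5.58, 6.53, -7.64, 8.94]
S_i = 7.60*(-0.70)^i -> [7.6, -5.32, 3.72, -2.61, 1.82]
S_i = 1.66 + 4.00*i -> [1.66, 5.66, 9.66, 13.66, 17.66]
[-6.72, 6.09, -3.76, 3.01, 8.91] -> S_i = Random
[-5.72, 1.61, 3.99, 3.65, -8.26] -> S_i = Random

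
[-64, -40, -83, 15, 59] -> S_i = Random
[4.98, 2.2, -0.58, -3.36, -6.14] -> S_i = 4.98 + -2.78*i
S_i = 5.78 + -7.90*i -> [5.78, -2.12, -10.02, -17.92, -25.82]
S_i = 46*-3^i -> [46, -138, 414, -1242, 3726]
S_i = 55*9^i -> [55, 495, 4455, 40095, 360855]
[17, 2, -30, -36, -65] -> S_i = Random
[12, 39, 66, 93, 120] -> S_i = 12 + 27*i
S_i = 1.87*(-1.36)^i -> [1.87, -2.54, 3.46, -4.7, 6.4]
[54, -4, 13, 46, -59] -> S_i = Random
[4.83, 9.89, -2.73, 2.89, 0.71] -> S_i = Random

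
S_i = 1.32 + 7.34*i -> [1.32, 8.66, 16.0, 23.34, 30.68]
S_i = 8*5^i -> [8, 40, 200, 1000, 5000]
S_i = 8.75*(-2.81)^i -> [8.75, -24.59, 69.09, -194.15, 545.55]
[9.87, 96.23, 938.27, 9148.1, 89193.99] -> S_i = 9.87*9.75^i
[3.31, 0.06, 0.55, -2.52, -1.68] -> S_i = Random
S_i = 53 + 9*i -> [53, 62, 71, 80, 89]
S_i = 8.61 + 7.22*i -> [8.61, 15.83, 23.05, 30.27, 37.49]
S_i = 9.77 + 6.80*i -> [9.77, 16.57, 23.37, 30.17, 36.97]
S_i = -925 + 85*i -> [-925, -840, -755, -670, -585]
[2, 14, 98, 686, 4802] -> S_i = 2*7^i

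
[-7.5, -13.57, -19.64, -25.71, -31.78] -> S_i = -7.50 + -6.07*i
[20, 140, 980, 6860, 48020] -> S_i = 20*7^i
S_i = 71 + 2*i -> [71, 73, 75, 77, 79]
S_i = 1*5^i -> [1, 5, 25, 125, 625]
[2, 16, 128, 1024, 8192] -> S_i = 2*8^i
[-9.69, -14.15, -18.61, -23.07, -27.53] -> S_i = -9.69 + -4.46*i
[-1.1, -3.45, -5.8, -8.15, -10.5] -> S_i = -1.10 + -2.35*i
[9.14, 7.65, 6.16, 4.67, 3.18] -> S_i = 9.14 + -1.49*i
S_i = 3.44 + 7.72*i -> [3.44, 11.16, 18.88, 26.6, 34.32]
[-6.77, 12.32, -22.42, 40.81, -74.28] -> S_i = -6.77*(-1.82)^i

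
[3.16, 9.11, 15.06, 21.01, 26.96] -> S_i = 3.16 + 5.95*i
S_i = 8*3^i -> [8, 24, 72, 216, 648]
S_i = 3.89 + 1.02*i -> [3.89, 4.91, 5.93, 6.95, 7.97]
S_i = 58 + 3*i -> [58, 61, 64, 67, 70]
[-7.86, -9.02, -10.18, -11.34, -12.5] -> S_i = -7.86 + -1.16*i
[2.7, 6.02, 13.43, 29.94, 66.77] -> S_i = 2.70*2.23^i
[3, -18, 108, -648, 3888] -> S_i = 3*-6^i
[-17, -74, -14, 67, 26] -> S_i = Random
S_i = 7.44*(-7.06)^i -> [7.44, -52.53, 370.84, -2618.1, 18483.82]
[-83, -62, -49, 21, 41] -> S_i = Random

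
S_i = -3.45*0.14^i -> [-3.45, -0.48, -0.07, -0.01, -0.0]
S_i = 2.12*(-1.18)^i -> [2.12, -2.5, 2.95, -3.48, 4.11]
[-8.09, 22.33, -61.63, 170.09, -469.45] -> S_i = -8.09*(-2.76)^i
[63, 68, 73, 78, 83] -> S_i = 63 + 5*i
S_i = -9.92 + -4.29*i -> [-9.92, -14.21, -18.5, -22.79, -27.08]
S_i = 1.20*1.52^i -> [1.2, 1.82, 2.77, 4.21, 6.41]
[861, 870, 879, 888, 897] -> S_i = 861 + 9*i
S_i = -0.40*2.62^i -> [-0.4, -1.05, -2.75, -7.19, -18.85]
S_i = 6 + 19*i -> [6, 25, 44, 63, 82]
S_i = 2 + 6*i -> [2, 8, 14, 20, 26]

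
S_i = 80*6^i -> [80, 480, 2880, 17280, 103680]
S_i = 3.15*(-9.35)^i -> [3.15, -29.45, 275.38, -2574.81, 24074.48]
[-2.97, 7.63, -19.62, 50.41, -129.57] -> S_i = -2.97*(-2.57)^i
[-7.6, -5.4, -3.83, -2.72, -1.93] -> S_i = -7.60*0.71^i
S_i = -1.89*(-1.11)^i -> [-1.89, 2.1, -2.33, 2.58, -2.87]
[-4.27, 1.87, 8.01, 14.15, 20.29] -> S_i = -4.27 + 6.14*i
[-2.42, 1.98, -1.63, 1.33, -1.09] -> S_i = -2.42*(-0.82)^i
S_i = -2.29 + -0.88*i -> [-2.29, -3.17, -4.05, -4.93, -5.81]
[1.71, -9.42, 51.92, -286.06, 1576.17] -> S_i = 1.71*(-5.51)^i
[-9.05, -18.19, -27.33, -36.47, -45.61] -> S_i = -9.05 + -9.14*i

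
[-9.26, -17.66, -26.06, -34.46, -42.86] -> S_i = -9.26 + -8.40*i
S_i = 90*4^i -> [90, 360, 1440, 5760, 23040]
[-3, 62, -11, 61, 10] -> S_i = Random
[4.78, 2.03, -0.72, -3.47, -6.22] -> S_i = 4.78 + -2.75*i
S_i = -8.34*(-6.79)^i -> [-8.34, 56.63, -384.51, 2610.81, -17727.4]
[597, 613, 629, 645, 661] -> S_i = 597 + 16*i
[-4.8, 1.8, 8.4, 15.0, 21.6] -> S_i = -4.80 + 6.60*i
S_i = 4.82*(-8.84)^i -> [4.82, -42.61, 376.66, -3329.69, 29434.46]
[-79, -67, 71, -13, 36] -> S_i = Random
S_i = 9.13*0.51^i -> [9.13, 4.66, 2.37, 1.21, 0.62]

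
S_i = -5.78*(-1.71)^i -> [-5.78, 9.88, -16.9, 28.9, -49.42]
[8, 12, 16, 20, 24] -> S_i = 8 + 4*i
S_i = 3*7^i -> [3, 21, 147, 1029, 7203]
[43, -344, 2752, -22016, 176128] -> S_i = 43*-8^i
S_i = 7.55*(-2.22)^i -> [7.55, -16.76, 37.21, -82.6, 183.38]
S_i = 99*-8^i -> [99, -792, 6336, -50688, 405504]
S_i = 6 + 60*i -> [6, 66, 126, 186, 246]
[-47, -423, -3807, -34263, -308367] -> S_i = -47*9^i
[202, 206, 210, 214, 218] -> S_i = 202 + 4*i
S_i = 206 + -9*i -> [206, 197, 188, 179, 170]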